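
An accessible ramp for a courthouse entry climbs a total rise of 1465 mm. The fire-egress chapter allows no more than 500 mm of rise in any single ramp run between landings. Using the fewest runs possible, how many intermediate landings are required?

1465 / 500 = 2.930 → round up to 3 ramp runs.
3 runs are separated by 2 intermediate landings.

2 intermediate landings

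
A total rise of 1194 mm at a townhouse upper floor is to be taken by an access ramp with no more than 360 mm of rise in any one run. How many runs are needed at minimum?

4 runs

1194 / 360 = 3.32, so 4 ramp runs are needed.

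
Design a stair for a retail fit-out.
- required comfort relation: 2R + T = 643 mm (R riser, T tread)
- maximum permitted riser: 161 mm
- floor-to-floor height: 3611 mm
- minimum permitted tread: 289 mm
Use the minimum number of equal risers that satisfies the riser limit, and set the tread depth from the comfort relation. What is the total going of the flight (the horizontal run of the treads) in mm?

3611 / 161 = 22.43, so 23 risers are needed.
Riser R = 3611 / 23 = 157 mm, within the 161 mm limit.
From 2R + T = 643: T = 643 − 314 = 329 mm.
Treads = 23 − 1 = 22; going = 22 × 329 = 7238 mm.

7238 mm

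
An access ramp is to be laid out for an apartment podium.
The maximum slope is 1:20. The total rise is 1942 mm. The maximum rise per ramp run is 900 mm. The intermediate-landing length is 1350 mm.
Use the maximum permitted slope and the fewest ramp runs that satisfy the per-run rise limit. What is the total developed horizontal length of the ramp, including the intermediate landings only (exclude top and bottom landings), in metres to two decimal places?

41.54 m

1942 / 900 = 2.158 → round up to 3 ramp runs. That means 2 intermediate landings.
Ramp run (horizontal) at 1:20: 1942 × 20 = 38840 mm.
Intermediate landings: 2 × 1350 = 2700 mm.
Developed length = 38840 + 2700 = 41540 mm.
= 41.54 m.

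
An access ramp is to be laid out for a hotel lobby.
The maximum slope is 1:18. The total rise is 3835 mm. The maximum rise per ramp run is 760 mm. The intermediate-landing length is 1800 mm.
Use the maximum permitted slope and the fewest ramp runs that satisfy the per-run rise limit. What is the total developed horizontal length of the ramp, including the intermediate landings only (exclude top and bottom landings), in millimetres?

78030 mm

3835 / 760 = 5.046 → round up to 6 ramp runs. That means 5 intermediate landings.
Ramp run (horizontal) at 1:18: 3835 × 18 = 69030 mm.
5 intermediate landings contribute 5 × 1800 = 9000 mm.
Developed length = 69030 + 9000 = 78030 mm.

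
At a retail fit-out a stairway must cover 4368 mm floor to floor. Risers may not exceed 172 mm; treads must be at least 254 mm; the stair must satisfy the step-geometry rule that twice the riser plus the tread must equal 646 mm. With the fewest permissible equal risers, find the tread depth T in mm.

4368 / 172 = 25.40, so 26 risers are needed.
Each riser is 4368/26 = 168 mm (≤ 172 mm).
From 2R + T = 646: T = 646 − 336 = 310 mm.

310 mm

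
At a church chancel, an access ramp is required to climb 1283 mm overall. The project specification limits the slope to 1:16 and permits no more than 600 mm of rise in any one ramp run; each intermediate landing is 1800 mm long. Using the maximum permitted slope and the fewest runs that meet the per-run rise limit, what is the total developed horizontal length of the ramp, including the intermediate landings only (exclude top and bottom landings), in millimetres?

At most 600 each: 1283/600 = 2.14, giving 3 ramp runs. That means 2 intermediate landings.
Ramp run (horizontal) at 1:16: 1283 × 16 = 20528 mm.
Intermediate landings: 2 × 1800 = 3600 mm.
Total developed length = 20528 + 3600 = 24128 mm.

24128 mm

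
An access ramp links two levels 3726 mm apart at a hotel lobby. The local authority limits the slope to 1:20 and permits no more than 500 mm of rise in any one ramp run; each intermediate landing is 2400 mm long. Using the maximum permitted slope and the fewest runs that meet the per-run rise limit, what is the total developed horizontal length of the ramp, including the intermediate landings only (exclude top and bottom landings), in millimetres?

91320 mm

At most 500 each: 3726/500 = 7.45, giving 8 ramp runs. That means 7 intermediate landings.
Horizontal run for 3726 mm of rise at 1:20 is 3726 × 20 = 74520 mm.
7 intermediate landings contribute 7 × 2400 = 16800 mm.
Developed length = 74520 + 16800 = 91320 mm.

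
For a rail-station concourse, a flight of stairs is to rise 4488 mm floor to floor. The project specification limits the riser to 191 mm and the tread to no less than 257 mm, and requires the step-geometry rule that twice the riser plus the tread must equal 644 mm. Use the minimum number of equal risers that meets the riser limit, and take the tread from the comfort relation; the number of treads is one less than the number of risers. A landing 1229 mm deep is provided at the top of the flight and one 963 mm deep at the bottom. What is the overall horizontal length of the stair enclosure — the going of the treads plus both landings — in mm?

⌈4488/191⌉ = 24 risers.
R = 4488 ÷ 24 = 187 mm.
From 2R + T = 644: T = 644 − 374 = 270 mm.
Going = (24 − 1) × 270 = 6210 mm.
Add landings: 6210 + 1229 + 963 = 8402 mm.

8402 mm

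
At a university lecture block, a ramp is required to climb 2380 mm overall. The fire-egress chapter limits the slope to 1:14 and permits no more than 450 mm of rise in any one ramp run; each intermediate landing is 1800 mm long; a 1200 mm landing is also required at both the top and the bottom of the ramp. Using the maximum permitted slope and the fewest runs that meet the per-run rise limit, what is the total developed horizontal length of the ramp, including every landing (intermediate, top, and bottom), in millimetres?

44720 mm

At most 450 each: 2380/450 = 5.29, giving 6 ramp runs. That means 5 intermediate landings.
Ramp run (horizontal) at 1:14: 2380 × 14 = 33320 mm.
Intermediate landings: 5 × 1800 = 9000 mm.
Top and bottom landings: 2 × 1200 = 2400 mm.
Total = 33320 + 9000 + 2400 = 44720 mm.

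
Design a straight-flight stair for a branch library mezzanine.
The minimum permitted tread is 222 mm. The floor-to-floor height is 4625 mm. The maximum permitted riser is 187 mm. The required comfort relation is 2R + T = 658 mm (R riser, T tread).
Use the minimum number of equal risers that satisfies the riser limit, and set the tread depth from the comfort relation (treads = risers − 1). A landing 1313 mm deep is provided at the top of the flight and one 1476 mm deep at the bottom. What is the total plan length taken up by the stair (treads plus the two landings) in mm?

⌈4625/187⌉ = 25 risers.
Riser R = 4625 / 25 = 185 mm, within the 187 mm limit.
T = 658 − 2·185 = 288 mm, which satisfies the 222 mm minimum.
25 risers give 24 treads; going = 24 × 288 = 6912 mm.
Add landings: 6912 + 1313 + 1476 = 9701 mm.

9701 mm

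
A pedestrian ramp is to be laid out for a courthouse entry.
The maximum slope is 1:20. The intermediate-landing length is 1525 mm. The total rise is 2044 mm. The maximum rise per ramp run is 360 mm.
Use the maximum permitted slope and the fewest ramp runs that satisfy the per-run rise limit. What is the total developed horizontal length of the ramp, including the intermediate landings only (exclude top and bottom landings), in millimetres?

48505 mm

⌈2044/360⌉ = 6 ramp runs. That means 5 intermediate landings.
Ramp run (horizontal) at 1:20: 2044 × 20 = 40880 mm.
Intermediate landings: 5 × 1525 = 7625 mm.
Developed length = 40880 + 7625 = 48505 mm.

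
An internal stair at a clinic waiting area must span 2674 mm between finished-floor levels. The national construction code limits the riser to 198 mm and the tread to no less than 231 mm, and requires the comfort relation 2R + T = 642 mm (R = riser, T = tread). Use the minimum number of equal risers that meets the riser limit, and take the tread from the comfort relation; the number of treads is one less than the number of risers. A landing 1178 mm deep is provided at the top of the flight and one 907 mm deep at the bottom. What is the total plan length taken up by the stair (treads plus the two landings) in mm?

2674 / 198 = 13.505 → round up to 14 risers.
Each riser is 2674/14 = 191 mm (≤ 198 mm).
T = 642 − 2·191 = 260 mm, which satisfies the 231 mm minimum.
14 risers give 13 treads; going = 13 × 260 = 3380 mm.
Enclosure = 3380 + 1178 + 907 = 5465 mm.

5465 mm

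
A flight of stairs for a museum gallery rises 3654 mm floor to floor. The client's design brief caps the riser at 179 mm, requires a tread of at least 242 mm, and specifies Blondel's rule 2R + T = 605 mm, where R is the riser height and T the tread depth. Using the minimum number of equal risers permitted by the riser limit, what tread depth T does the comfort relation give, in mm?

At most 179 each: 3654/179 = 20.41, giving 21 risers.
R = 3654 ÷ 21 = 174 mm.
T = 605 − 2·174 = 257 mm, which satisfies the 242 mm minimum.

257 mm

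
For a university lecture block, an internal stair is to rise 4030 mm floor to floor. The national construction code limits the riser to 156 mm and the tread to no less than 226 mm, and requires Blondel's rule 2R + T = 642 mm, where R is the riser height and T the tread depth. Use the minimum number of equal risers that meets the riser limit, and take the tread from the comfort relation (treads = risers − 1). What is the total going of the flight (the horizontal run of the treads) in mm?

8300 mm

4030 / 156 = 25.83, so 26 risers are needed.
Each riser is 4030/26 = 155 mm (≤ 156 mm).
From 2R + T = 642: T = 642 − 310 = 332 mm.
Treads = 26 − 1 = 25; going = 25 × 332 = 8300 mm.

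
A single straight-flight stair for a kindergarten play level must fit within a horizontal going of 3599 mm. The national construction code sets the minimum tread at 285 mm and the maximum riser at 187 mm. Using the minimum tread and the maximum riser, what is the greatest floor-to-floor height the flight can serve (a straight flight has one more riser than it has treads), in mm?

2431 mm

Treads that fit: ⌊3599 / 285⌋ = 12.
Risers = treads + 1 = 13.
Maximum height = 13 × 187 = 2431 mm.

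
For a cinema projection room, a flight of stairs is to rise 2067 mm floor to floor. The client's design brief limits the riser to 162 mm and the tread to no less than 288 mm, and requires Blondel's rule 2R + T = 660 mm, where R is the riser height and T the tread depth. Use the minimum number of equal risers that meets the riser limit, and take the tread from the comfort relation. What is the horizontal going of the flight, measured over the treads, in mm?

4104 mm

⌈2067/162⌉ = 13 risers.
R = 2067 ÷ 13 = 159 mm.
From 2R + T = 660: T = 660 − 318 = 342 mm.
13 risers give 12 treads; going = 12 × 342 = 4104 mm.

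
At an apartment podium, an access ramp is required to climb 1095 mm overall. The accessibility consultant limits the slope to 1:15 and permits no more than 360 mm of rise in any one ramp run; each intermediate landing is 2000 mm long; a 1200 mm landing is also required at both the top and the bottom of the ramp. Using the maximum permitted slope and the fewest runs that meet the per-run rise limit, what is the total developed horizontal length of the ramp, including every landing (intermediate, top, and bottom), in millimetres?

1095 / 360 = 3.042 → round up to 4 ramp runs. That means 3 intermediate landings.
Horizontal run for 1095 mm of rise at 1:15 is 1095 × 15 = 16425 mm.
3 intermediate landings contribute 3 × 2000 = 6000 mm.
Top and bottom landings: 2 × 1200 = 2400 mm.
Total = 16425 + 6000 + 2400 = 24825 mm.

24825 mm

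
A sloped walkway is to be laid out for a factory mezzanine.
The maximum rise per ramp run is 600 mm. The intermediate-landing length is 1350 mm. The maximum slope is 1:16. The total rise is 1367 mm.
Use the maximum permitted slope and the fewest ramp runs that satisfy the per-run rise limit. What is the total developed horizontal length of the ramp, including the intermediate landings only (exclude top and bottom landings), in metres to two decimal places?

⌈1367/600⌉ = 3 ramp runs. That means 2 intermediate landings.
Horizontal run for 1367 mm of rise at 1:16 is 1367 × 16 = 21872 mm.
Intermediate landings: 2 × 1350 = 2700 mm.
Total developed length = 21872 + 2700 = 24572 mm.
= 24.57 m.

24.57 m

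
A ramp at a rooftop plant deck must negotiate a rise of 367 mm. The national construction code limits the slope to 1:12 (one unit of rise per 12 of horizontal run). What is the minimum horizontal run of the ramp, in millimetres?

4404 mm

At 1:12 the run is 12 × 367 = 4404 mm.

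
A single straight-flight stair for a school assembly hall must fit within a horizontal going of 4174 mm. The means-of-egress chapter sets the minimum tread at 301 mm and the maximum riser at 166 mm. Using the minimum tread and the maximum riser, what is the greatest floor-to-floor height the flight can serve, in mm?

4174 / 301 = 13.87, so 13 treads fit.
Risers = treads + 1 = 14.
Maximum height = 14 × 166 = 2324 mm.

2324 mm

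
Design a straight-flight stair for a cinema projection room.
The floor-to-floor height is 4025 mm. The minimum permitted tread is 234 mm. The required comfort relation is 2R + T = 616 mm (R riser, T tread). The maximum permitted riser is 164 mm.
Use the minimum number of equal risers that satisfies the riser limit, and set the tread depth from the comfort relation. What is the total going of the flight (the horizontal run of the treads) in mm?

At most 164 each: 4025/164 = 24.54, giving 25 risers.
Each riser is 4025/25 = 161 mm (≤ 164 mm).
Tread T = 616 − 2 × 161 = 294 mm (≥ 234 mm).
25 risers give 24 treads; going = 24 × 294 = 7056 mm.

7056 mm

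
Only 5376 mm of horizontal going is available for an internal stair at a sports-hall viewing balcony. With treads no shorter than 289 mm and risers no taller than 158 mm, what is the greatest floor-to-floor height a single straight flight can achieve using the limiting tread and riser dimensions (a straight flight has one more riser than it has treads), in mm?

5376 / 289 = 18.60, so 18 treads fit.
Risers = treads + 1 = 19.
Maximum height = 19 × 158 = 3002 mm.

3002 mm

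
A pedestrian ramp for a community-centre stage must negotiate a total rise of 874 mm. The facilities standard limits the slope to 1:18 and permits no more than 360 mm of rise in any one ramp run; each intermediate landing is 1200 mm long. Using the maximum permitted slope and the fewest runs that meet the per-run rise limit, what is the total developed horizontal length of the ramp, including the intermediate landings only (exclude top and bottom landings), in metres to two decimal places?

At most 360 each: 874/360 = 2.43, giving 3 ramp runs. That means 2 intermediate landings.
Horizontal run for 874 mm of rise at 1:18 is 874 × 18 = 15732 mm.
Intermediate landings: 2 × 1200 = 2400 mm.
Developed length = 15732 + 2400 = 18132 mm.
= 18.13 m.

18.13 m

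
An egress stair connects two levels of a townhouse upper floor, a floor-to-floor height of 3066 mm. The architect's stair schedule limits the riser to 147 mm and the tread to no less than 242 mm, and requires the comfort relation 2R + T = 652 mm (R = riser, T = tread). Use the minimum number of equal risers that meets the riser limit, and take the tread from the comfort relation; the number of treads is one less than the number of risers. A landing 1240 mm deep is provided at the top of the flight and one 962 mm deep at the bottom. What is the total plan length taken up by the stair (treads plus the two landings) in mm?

At most 147 each: 3066/147 = 20.86, giving 21 risers.
R = 3066 ÷ 21 = 146 mm.
T = 652 − 2·146 = 360 mm, which satisfies the 242 mm minimum.
21 risers give 20 treads; going = 20 × 360 = 7200 mm.
Add landings: 7200 + 1240 + 962 = 9402 mm.

9402 mm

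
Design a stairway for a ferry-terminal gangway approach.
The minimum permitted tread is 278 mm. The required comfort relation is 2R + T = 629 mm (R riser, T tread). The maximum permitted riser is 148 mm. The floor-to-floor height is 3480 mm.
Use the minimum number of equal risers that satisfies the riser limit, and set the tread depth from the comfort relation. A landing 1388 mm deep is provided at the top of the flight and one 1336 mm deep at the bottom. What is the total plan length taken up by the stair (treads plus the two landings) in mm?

10521 mm

3480 / 148 = 23.514 → round up to 24 risers.
R = 3480 ÷ 24 = 145 mm.
T = 629 − 2·145 = 339 mm, which satisfies the 278 mm minimum.
24 risers give 23 treads; going = 23 × 339 = 7797 mm.
Add landings: 7797 + 1388 + 1336 = 10521 mm.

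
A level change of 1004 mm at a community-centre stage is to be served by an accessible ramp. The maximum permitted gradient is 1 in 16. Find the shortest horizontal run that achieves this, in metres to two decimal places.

Run = rise × 16 = 1004 × 16 = 16064 mm.
16064 mm = 16.06 m.

16.06 m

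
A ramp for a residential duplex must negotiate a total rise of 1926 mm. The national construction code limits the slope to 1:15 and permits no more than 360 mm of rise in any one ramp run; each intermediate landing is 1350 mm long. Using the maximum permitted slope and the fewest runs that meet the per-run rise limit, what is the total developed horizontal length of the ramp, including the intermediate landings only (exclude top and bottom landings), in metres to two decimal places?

At most 360 each: 1926/360 = 5.35, giving 6 ramp runs. That means 5 intermediate landings.
Ramp run (horizontal) at 1:15: 1926 × 15 = 28890 mm.
5 intermediate landings contribute 5 × 1350 = 6750 mm.
Total developed length = 28890 + 6750 = 35640 mm.
= 35.64 m.

35.64 m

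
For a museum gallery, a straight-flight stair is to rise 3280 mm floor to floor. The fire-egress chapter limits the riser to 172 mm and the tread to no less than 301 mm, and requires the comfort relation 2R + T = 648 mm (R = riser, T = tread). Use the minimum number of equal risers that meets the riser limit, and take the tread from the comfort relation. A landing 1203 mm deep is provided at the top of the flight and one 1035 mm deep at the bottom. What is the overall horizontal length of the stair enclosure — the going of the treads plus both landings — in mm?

8318 mm

At most 172 each: 3280/172 = 19.07, giving 20 risers.
Riser R = 3280 / 20 = 164 mm, within the 172 mm limit.
From 2R + T = 648: T = 648 − 328 = 320 mm.
20 risers give 19 treads; going = 19 × 320 = 6080 mm.
Enclosure = 6080 + 1203 + 1035 = 8318 mm.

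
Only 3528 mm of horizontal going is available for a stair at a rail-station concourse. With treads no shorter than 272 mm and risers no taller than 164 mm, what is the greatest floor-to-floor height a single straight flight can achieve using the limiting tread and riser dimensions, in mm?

2132 mm

Treads that fit: ⌊3528 / 272⌋ = 12.
Risers = treads + 1 = 13.
Maximum height = 13 × 164 = 2132 mm.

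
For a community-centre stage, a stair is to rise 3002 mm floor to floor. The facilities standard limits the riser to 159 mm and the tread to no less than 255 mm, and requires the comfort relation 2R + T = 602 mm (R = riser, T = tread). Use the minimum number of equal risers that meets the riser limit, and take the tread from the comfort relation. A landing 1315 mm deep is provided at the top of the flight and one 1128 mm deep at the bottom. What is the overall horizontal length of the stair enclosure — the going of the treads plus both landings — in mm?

⌈3002/159⌉ = 19 risers.
Riser R = 3002 / 19 = 158 mm, within the 159 mm limit.
From 2R + T = 602: T = 602 − 316 = 286 mm.
Going = (19 − 1) × 286 = 5148 mm.
Enclosure = 5148 + 1315 + 1128 = 7591 mm.

7591 mm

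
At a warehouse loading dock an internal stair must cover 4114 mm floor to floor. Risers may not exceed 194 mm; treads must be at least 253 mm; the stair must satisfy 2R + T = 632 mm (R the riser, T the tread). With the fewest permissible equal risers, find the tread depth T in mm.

4114 / 194 = 21.206 → round up to 22 risers.
Each riser is 4114/22 = 187 mm (≤ 194 mm).
From 2R + T = 632: T = 632 − 374 = 258 mm.

258 mm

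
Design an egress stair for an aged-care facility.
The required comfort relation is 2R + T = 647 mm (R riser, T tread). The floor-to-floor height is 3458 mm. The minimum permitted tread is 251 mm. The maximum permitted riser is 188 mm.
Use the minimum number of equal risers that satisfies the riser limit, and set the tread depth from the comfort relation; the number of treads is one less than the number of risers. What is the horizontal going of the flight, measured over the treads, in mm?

5094 mm

⌈3458/188⌉ = 19 risers.
Each riser is 3458/19 = 182 mm (≤ 188 mm).
From 2R + T = 647: T = 647 − 364 = 283 mm.
Treads = 19 − 1 = 18; going = 18 × 283 = 5094 mm.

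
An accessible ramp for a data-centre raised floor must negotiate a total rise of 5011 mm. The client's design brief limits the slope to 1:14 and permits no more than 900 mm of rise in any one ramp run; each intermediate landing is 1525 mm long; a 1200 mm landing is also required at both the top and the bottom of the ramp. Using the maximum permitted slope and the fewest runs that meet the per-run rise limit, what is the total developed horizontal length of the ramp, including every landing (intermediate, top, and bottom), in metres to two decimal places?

At most 900 each: 5011/900 = 5.57, giving 6 ramp runs. That means 5 intermediate landings.
Horizontal run for 5011 mm of rise at 1:14 is 5011 × 14 = 70154 mm.
5 intermediate landings contribute 5 × 1525 = 7625 mm.
Top and bottom landings: 2 × 1200 = 2400 mm.
Total = 70154 + 7625 + 2400 = 80179 mm.
= 80.18 m.

80.18 m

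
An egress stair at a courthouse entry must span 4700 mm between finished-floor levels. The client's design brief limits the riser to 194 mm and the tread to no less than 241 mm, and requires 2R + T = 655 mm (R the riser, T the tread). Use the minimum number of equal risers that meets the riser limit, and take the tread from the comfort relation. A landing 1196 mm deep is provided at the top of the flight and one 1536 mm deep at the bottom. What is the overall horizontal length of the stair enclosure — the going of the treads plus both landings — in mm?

4700 / 194 = 24.23, so 25 risers are needed.
Each riser is 4700/25 = 188 mm (≤ 194 mm).
From 2R + T = 655: T = 655 − 376 = 279 mm.
25 risers give 24 treads; going = 24 × 279 = 6696 mm.
Enclosure = 6696 + 1196 + 1536 = 9428 mm.

9428 mm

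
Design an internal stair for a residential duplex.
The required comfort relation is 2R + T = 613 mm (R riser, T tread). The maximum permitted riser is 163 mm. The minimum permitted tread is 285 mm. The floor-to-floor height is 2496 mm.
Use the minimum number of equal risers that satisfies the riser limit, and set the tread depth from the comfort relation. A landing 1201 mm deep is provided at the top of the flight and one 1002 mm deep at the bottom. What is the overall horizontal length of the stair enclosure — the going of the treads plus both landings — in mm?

⌈2496/163⌉ = 16 risers.
Riser R = 2496 / 16 = 156 mm, within the 163 mm limit.
Tread T = 613 − 2 × 156 = 301 mm (≥ 285 mm).
16 risers give 15 treads; going = 15 × 301 = 4515 mm.
Enclosure = 4515 + 1201 + 1002 = 6718 mm.

6718 mm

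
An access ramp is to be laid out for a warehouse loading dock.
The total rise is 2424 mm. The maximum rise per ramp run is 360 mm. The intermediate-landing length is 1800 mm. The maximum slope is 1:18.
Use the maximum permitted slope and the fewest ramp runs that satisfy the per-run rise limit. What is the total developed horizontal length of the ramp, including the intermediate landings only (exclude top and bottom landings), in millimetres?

54432 mm

⌈2424/360⌉ = 7 ramp runs. That means 6 intermediate landings.
Horizontal run for 2424 mm of rise at 1:18 is 2424 × 18 = 43632 mm.
Intermediate landings: 6 × 1800 = 10800 mm.
Total developed length = 43632 + 10800 = 54432 mm.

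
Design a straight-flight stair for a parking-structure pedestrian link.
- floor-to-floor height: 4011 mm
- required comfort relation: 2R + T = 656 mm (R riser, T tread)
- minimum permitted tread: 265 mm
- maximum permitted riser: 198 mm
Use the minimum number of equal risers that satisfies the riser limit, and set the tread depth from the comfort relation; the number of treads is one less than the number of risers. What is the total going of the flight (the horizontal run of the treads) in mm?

5480 mm

⌈4011/198⌉ = 21 risers.
Each riser is 4011/21 = 191 mm (≤ 198 mm).
Tread T = 656 − 2 × 191 = 274 mm (≥ 265 mm).
Treads = 21 − 1 = 20; going = 20 × 274 = 5480 mm.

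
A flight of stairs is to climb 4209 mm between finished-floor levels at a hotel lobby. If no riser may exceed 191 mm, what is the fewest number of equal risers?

4209 / 191 = 22.04, so 23 risers are needed.

23 risers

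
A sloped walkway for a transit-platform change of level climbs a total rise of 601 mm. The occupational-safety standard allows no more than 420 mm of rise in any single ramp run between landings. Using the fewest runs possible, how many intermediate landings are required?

601 / 420 = 1.43, so 2 ramp runs are needed.
2 runs are separated by 1 intermediate landings.

1 intermediate landings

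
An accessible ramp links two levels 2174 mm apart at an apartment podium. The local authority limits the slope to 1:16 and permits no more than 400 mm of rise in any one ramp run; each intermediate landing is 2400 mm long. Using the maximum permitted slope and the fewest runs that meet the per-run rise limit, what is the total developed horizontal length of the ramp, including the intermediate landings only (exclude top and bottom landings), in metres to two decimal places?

2174 / 400 = 5.43, so 6 ramp runs are needed. That means 5 intermediate landings.
Ramp run (horizontal) at 1:16: 2174 × 16 = 34784 mm.
5 intermediate landings contribute 5 × 2400 = 12000 mm.
Developed length = 34784 + 12000 = 46784 mm.
= 46.78 m.

46.78 m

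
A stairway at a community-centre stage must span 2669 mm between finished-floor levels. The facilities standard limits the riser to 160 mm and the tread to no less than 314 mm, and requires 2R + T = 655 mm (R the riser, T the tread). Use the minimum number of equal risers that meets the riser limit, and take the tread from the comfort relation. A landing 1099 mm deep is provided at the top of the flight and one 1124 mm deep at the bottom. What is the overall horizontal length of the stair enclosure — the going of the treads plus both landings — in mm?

7679 mm

2669 / 160 = 16.68, so 17 risers are needed.
R = 2669 ÷ 17 = 157 mm.
T = 655 − 2·157 = 341 mm, which satisfies the 314 mm minimum.
Going = (17 − 1) × 341 = 5456 mm.
Add landings: 5456 + 1099 + 1124 = 7679 mm.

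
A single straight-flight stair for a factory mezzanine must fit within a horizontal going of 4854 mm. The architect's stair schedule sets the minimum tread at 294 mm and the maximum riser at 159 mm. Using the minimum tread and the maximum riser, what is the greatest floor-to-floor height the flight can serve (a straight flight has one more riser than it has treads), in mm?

4854 / 294 = 16.51, so 16 treads fit.
Risers = treads + 1 = 17.
Maximum height = 17 × 159 = 2703 mm.

2703 mm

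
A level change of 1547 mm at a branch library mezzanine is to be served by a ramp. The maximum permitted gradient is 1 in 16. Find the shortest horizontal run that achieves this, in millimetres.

At 1:16 the run is 16 × 1547 = 24752 mm.

24752 mm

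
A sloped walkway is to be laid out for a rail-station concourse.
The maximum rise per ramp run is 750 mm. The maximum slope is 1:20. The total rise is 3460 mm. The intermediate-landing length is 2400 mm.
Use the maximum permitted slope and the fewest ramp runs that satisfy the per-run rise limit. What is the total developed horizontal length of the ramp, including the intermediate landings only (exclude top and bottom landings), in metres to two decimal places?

78.80 m

⌈3460/750⌉ = 5 ramp runs. That means 4 intermediate landings.
Ramp run (horizontal) at 1:20: 3460 × 20 = 69200 mm.
4 intermediate landings contribute 4 × 2400 = 9600 mm.
Developed length = 69200 + 9600 = 78800 mm.
= 78.80 m.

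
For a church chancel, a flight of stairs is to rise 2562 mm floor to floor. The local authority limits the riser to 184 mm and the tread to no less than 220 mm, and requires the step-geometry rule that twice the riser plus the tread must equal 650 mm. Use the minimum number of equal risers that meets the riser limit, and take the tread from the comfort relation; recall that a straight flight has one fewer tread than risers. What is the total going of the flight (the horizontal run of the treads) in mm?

3692 mm

At most 184 each: 2562/184 = 13.92, giving 14 risers.
R = 2562 ÷ 14 = 183 mm.
T = 650 − 2·183 = 284 mm, which satisfies the 220 mm minimum.
14 risers give 13 treads; going = 13 × 284 = 3692 mm.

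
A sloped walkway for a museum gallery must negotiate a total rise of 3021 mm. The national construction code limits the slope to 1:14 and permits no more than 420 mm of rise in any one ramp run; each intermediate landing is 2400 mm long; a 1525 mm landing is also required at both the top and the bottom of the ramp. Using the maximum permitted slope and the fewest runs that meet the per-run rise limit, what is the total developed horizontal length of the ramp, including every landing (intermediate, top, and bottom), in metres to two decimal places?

62.14 m

⌈3021/420⌉ = 8 ramp runs. That means 7 intermediate landings.
Ramp run (horizontal) at 1:14: 3021 × 14 = 42294 mm.
7 intermediate landings contribute 7 × 2400 = 16800 mm.
Top and bottom landings: 2 × 1525 = 3050 mm.
Total = 42294 + 16800 + 3050 = 62144 mm.
= 62.14 m.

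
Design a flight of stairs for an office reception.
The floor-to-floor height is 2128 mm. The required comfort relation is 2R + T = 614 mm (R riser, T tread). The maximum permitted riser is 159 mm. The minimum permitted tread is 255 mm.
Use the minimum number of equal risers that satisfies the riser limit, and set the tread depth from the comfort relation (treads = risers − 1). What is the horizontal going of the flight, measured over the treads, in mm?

4030 mm

At most 159 each: 2128/159 = 13.38, giving 14 risers.
R = 2128 ÷ 14 = 152 mm.
T = 614 − 2·152 = 310 mm, which satisfies the 255 mm minimum.
Treads = 14 − 1 = 13; going = 13 × 310 = 4030 mm.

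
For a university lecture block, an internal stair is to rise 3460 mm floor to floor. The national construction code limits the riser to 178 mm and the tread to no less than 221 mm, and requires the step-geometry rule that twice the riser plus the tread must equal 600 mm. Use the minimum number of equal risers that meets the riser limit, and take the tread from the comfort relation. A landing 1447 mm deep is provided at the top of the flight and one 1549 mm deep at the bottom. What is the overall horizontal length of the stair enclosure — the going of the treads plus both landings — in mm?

7822 mm

3460 / 178 = 19.44, so 20 risers are needed.
Riser R = 3460 / 20 = 173 mm, within the 178 mm limit.
Tread T = 600 − 2 × 173 = 254 mm (≥ 221 mm).
Going = (20 − 1) × 254 = 4826 mm.
Enclosure = 4826 + 1447 + 1549 = 7822 mm.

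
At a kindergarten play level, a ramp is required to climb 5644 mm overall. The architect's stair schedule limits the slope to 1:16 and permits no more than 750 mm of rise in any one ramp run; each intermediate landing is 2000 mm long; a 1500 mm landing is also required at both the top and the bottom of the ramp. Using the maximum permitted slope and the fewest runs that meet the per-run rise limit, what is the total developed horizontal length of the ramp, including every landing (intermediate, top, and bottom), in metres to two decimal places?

107.30 m

5644 / 750 = 7.53, so 8 ramp runs are needed. That means 7 intermediate landings.
Horizontal run for 5644 mm of rise at 1:16 is 5644 × 16 = 90304 mm.
7 intermediate landings contribute 7 × 2000 = 14000 mm.
Top and bottom landings: 2 × 1500 = 3000 mm.
Total = 90304 + 14000 + 3000 = 107304 mm.
= 107.30 m.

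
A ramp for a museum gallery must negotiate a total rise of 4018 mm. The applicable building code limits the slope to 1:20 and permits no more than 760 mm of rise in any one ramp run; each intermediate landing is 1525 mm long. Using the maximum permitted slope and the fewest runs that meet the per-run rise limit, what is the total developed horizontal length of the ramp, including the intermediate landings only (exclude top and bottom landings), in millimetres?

At most 760 each: 4018/760 = 5.29, giving 6 ramp runs. That means 5 intermediate landings.
Horizontal run for 4018 mm of rise at 1:20 is 4018 × 20 = 80360 mm.
Intermediate landings: 5 × 1525 = 7625 mm.
Developed length = 80360 + 7625 = 87985 mm.

87985 mm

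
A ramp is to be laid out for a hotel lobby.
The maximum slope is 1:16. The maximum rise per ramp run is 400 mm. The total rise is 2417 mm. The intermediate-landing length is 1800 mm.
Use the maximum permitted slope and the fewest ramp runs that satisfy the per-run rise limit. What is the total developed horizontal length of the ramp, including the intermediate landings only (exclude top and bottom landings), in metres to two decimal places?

At most 400 each: 2417/400 = 6.04, giving 7 ramp runs. That means 6 intermediate landings.
Ramp run (horizontal) at 1:16: 2417 × 16 = 38672 mm.
6 intermediate landings contribute 6 × 1800 = 10800 mm.
Total developed length = 38672 + 10800 = 49472 mm.
= 49.47 m.

49.47 m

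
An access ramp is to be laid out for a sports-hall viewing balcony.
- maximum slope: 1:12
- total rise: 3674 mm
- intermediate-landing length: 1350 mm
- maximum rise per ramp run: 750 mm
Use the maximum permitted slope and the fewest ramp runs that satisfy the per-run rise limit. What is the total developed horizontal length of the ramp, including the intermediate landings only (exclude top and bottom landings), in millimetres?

49488 mm

3674 / 750 = 4.899 → round up to 5 ramp runs. That means 4 intermediate landings.
Horizontal run for 3674 mm of rise at 1:12 is 3674 × 12 = 44088 mm.
Intermediate landings: 4 × 1350 = 5400 mm.
Total developed length = 44088 + 5400 = 49488 mm.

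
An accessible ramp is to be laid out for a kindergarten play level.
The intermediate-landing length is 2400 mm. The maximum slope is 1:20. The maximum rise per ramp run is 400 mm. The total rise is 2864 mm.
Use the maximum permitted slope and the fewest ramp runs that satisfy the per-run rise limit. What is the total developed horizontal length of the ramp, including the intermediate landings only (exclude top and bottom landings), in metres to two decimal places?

74.08 m

⌈2864/400⌉ = 8 ramp runs. That means 7 intermediate landings.
Ramp run (horizontal) at 1:20: 2864 × 20 = 57280 mm.
7 intermediate landings contribute 7 × 2400 = 16800 mm.
Total developed length = 57280 + 16800 = 74080 mm.
= 74.08 m.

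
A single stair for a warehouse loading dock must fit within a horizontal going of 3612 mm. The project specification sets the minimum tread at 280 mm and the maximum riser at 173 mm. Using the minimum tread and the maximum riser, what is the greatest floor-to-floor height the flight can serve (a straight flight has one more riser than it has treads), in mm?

2249 mm

3612 / 280 = 12.90, so 12 treads fit.
Risers = treads + 1 = 13.
Maximum height = 13 × 173 = 2249 mm.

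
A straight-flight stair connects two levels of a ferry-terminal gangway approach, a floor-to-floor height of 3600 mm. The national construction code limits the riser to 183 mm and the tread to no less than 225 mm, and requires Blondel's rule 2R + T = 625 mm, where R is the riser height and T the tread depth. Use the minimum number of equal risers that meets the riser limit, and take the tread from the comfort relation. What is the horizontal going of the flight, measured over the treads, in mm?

At most 183 each: 3600/183 = 19.67, giving 20 risers.
Each riser is 3600/20 = 180 mm (≤ 183 mm).
Tread T = 625 − 2 × 180 = 265 mm (≥ 225 mm).
20 risers give 19 treads; going = 19 × 265 = 5035 mm.

5035 mm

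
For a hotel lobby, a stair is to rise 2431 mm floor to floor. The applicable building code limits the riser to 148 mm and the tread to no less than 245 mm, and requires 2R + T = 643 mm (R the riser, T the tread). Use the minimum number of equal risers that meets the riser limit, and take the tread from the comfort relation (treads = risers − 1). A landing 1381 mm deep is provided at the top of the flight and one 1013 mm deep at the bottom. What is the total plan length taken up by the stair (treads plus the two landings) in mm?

2431 / 148 = 16.426 → round up to 17 risers.
R = 2431 ÷ 17 = 143 mm.
Tread T = 643 − 2 × 143 = 357 mm (≥ 245 mm).
17 risers give 16 treads; going = 16 × 357 = 5712 mm.
Add landings: 5712 + 1381 + 1013 = 8106 mm.

8106 mm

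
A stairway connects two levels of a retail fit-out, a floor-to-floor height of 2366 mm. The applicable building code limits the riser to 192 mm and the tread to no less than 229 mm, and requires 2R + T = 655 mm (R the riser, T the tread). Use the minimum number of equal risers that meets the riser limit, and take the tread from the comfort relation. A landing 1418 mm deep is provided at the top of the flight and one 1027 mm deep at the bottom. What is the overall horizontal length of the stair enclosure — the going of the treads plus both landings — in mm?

⌈2366/192⌉ = 13 risers.
Riser R = 2366 / 13 = 182 mm, within the 192 mm limit.
From 2R + T = 655: T = 655 − 364 = 291 mm.
Treads = 13 − 1 = 12; going = 12 × 291 = 3492 mm.
Add landings: 3492 + 1418 + 1027 = 5937 mm.

5937 mm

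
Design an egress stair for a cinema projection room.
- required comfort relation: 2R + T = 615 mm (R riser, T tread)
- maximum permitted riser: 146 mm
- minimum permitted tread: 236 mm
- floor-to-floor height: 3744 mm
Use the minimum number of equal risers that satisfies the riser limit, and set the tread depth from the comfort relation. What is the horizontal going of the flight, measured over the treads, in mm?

8175 mm

3744 / 146 = 25.64, so 26 risers are needed.
Each riser is 3744/26 = 144 mm (≤ 146 mm).
From 2R + T = 615: T = 615 − 288 = 327 mm.
26 risers give 25 treads; going = 25 × 327 = 8175 mm.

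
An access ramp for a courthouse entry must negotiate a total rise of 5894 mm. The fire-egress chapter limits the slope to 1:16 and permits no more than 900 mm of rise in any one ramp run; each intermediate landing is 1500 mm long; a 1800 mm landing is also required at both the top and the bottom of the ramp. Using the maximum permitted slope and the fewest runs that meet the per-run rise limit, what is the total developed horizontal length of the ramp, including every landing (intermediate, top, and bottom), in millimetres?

106904 mm

5894 / 900 = 6.549 → round up to 7 ramp runs. That means 6 intermediate landings.
Horizontal run for 5894 mm of rise at 1:16 is 5894 × 16 = 94304 mm.
6 intermediate landings contribute 6 × 1500 = 9000 mm.
Top and bottom landings: 2 × 1800 = 3600 mm.
Total = 94304 + 9000 + 3600 = 106904 mm.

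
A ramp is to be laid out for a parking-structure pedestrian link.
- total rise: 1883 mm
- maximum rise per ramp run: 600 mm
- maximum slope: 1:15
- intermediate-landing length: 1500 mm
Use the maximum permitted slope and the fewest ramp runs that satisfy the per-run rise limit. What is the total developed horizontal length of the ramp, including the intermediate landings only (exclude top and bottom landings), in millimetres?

32745 mm

At most 600 each: 1883/600 = 3.14, giving 4 ramp runs. That means 3 intermediate landings.
Horizontal run for 1883 mm of rise at 1:15 is 1883 × 15 = 28245 mm.
Intermediate landings: 3 × 1500 = 4500 mm.
Developed length = 28245 + 4500 = 32745 mm.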